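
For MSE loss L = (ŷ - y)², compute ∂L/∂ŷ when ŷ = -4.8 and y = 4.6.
∂L/∂ŷ = -18.8

∂L/∂ŷ = 2(ŷ - y) = 2(-4.8 - 4.6) = 2(-9.4) = -18.8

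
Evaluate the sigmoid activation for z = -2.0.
0.1192

sigmoid(-2.0) = 1/(1 + e^(2.0)) = 1/(1 + 7.389) = 0.1192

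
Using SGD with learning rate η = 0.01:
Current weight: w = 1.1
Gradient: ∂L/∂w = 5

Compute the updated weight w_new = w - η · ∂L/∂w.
w_new = 1.05

w_new = w - η·∂L/∂w = 1.1 - 0.01×(5) = 1.1 - (0.05) = 1.05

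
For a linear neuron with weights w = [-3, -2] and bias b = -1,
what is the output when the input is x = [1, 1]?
y = -6

y = (-3)(1) + (-2)(1) + -1 = -6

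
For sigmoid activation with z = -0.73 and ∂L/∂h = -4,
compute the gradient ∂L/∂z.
∂L/∂z = -0.8778

σ(-0.73) = 0.3252
σ'(-0.73) = σ(-0.73)(1 - σ(-0.73)) = 0.3252 × 0.6748 = 0.2194
∂L/∂z = ∂L/∂h · σ'(z) = -4 × 0.2194 = -0.8778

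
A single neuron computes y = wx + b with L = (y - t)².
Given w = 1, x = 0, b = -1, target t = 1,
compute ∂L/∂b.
∂L/∂b = -4

y = wx + b = (1)(0) + -1 = -1
∂L/∂y = 2(y - t) = 2(-1 - 1) = -4
∂y/∂b = 1
∂L/∂b = ∂L/∂y · ∂y/∂b = -4 × 1 = -4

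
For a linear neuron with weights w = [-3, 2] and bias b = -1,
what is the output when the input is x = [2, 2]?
y = -3

y = (-3)(2) + (2)(2) + -1 = -3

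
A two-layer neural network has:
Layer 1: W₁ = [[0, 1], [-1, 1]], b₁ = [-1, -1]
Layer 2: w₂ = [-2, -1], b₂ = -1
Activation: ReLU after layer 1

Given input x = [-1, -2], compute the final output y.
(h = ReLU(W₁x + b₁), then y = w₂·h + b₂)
y = -1

Layer 1 pre-activation: z₁ = [-3, -2]
After ReLU: h = [0, 0]
Layer 2 output: y = -2×0 + -1×0 + -1 = -1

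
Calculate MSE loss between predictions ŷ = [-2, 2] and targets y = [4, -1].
MSE = 22.5

MSE = (1/2)((-2-4)² + (2--1)²) = (1/2)(36 + 9) = 22.5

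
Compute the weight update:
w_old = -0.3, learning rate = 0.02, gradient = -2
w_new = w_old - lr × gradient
w_new = -0.26

w_new = w - η·∂L/∂w = -0.3 - 0.02×(-2) = -0.3 - (-0.04) = -0.26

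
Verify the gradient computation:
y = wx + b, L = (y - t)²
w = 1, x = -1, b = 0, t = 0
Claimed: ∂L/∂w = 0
Incorrect

y = (1)(-1) + 0 = -1
∂L/∂y = 2(y - t) = 2(-1 - 0) = -2
∂y/∂w = x = -1
∂L/∂w = -2 × -1 = 2

Claimed value: 0
Incorrect: The correct gradient is 2.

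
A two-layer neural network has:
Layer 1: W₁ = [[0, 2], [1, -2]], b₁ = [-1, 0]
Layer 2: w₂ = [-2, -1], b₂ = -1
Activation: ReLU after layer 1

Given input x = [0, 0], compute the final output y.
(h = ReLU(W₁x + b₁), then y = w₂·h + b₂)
y = -1

Layer 1 pre-activation: z₁ = [-1, 0]
After ReLU: h = [0, 0]
Layer 2 output: y = -2×0 + -1×0 + -1 = -1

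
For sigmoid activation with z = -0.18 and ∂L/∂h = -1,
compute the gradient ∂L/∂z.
∂L/∂z = -0.248

σ(-0.18) = 0.4551
σ'(-0.18) = σ(-0.18)(1 - σ(-0.18)) = 0.4551 × 0.5449 = 0.248
∂L/∂z = ∂L/∂h · σ'(z) = -1 × 0.248 = -0.248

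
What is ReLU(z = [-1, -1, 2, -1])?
h = [0, 0, 2, 0]

ReLU applied element-wise: max(0,-1)=0, max(0,-1)=0, max(0,2)=2, max(0,-1)=0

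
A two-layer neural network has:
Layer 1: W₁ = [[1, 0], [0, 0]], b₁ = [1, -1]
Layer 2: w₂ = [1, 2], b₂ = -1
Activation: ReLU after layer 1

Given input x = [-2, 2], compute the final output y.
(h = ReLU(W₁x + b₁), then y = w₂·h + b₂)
y = -1

Layer 1 pre-activation: z₁ = [-1, -1]
After ReLU: h = [0, 0]
Layer 2 output: y = 1×0 + 2×0 + -1 = -1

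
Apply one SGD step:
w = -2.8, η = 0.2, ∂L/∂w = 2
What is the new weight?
w_new = -3.2

w_new = w - η·∂L/∂w = -2.8 - 0.2×(2) = -2.8 - (0.4) = -3.2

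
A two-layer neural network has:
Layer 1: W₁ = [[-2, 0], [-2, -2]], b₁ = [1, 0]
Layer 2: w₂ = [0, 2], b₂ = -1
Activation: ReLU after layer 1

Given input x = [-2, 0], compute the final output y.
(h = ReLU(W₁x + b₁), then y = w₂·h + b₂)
y = 7

Layer 1 pre-activation: z₁ = [5, 4]
After ReLU: h = [5, 4]
Layer 2 output: y = 0×5 + 2×4 + -1 = 7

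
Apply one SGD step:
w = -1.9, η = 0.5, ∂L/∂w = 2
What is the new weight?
w_new = -2.9

w_new = w - η·∂L/∂w = -1.9 - 0.5×(2) = -1.9 - (1) = -2.9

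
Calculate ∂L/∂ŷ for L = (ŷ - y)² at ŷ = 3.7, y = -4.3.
∂L/∂ŷ = 16.0

∂L/∂ŷ = 2(ŷ - y) = 2(3.7 - -4.3) = 2(8.0) = 16.0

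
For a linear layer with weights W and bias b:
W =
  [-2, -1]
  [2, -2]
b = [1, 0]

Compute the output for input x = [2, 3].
y = [-6, -2]

Wx = [-2×2 + -1×3, 2×2 + -2×3]
   = [-7, -2]
y = Wx + b = [-7 + 1, -2 + 0] = [-6, -2]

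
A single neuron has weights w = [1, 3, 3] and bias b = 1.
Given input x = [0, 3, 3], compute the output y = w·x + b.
y = 19

y = (1)(0) + (3)(3) + (3)(3) + 1 = 19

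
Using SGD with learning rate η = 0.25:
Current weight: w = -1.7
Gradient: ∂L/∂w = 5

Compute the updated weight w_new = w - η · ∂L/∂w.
w_new = -2.95

w_new = w - η·∂L/∂w = -1.7 - 0.25×(5) = -1.7 - (1.25) = -2.95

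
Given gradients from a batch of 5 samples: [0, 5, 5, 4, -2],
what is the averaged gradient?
Average gradient = 2.4

Average = (1/5)(0 + 5 + 5 + 4 + -2) = 12/5 = 2.4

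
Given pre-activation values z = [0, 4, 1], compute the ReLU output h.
h = [0, 4, 1]

ReLU applied element-wise: max(0,0)=0, max(0,4)=4, max(0,1)=1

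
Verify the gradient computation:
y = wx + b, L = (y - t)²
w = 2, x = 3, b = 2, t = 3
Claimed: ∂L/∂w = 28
Incorrect

y = (2)(3) + 2 = 8
∂L/∂y = 2(y - t) = 2(8 - 3) = 10
∂y/∂w = x = 3
∂L/∂w = 10 × 3 = 30

Claimed value: 28
Incorrect: The correct gradient is 30.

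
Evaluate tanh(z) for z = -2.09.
-0.9699

tanh(-2.09) = (e^(-2.09) - e^(2.09))/(e^(-2.09) + e^(2.09)) = -0.9699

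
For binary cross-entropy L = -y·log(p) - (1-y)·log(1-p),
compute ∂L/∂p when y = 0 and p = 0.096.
∂L/∂p = 1.106

∂L/∂p = -y/p + (1-y)/(1-p) = 0 + 1/0.904 = 1.106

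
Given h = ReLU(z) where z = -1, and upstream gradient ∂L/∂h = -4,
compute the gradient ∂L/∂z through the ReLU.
∂L/∂z = 0

h = ReLU(-1) = 0
Since z < 0: ∂h/∂z = 0
∂L/∂z = ∂L/∂h · ∂h/∂z = -4 × 0 = 0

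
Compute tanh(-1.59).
-0.9201

tanh(-1.59) = (e^(-1.59) - e^(1.59))/(e^(-1.59) + e^(1.59)) = -0.9201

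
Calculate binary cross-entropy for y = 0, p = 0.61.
L = 0.9416

L = -0·log(0.61) - 1·log(0.39) = -log(0.39) = 0.9416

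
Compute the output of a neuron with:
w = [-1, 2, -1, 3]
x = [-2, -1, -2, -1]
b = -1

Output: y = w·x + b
y = -2

y = (-1)(-2) + (2)(-1) + (-1)(-2) + (3)(-1) + -1 = -2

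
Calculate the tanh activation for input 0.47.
0.4382

tanh(0.47) = (e^(0.47) - e^(-0.47))/(e^(0.47) + e^(-0.47)) = 0.4382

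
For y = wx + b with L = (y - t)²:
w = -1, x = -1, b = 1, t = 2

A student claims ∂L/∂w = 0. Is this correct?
Correct

y = (-1)(-1) + 1 = 2
∂L/∂y = 2(y - t) = 2(2 - 2) = 0
∂y/∂w = x = -1
∂L/∂w = 0 × -1 = 0

Claimed value: 0
Correct: The correct gradient is 0.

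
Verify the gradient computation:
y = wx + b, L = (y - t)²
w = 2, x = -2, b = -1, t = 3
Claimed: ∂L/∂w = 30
Incorrect

y = (2)(-2) + -1 = -5
∂L/∂y = 2(y - t) = 2(-5 - 3) = -16
∂y/∂w = x = -2
∂L/∂w = -16 × -2 = 32

Claimed value: 30
Incorrect: The correct gradient is 32.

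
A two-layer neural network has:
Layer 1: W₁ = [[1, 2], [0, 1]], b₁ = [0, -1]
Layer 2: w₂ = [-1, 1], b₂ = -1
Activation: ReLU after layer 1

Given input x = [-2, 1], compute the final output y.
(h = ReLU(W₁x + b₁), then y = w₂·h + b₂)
y = -1

Layer 1 pre-activation: z₁ = [0, 0]
After ReLU: h = [0, 0]
Layer 2 output: y = -1×0 + 1×0 + -1 = -1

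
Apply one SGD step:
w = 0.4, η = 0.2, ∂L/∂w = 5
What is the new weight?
w_new = -0.6

w_new = w - η·∂L/∂w = 0.4 - 0.2×(5) = 0.4 - (1) = -0.6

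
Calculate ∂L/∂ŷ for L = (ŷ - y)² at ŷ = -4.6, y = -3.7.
∂L/∂ŷ = -1.8

∂L/∂ŷ = 2(ŷ - y) = 2(-4.6 - -3.7) = 2(-0.9) = -1.8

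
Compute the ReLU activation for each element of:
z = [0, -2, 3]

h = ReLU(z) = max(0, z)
h = [0, 0, 3]

ReLU applied element-wise: max(0,0)=0, max(0,-2)=0, max(0,3)=3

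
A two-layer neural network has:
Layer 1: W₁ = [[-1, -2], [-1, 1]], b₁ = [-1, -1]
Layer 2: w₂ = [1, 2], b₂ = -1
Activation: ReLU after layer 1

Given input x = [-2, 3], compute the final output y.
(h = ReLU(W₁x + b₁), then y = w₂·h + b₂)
y = 7

Layer 1 pre-activation: z₁ = [-5, 4]
After ReLU: h = [0, 4]
Layer 2 output: y = 1×0 + 2×4 + -1 = 7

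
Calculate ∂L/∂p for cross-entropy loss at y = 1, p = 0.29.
∂L/∂p = -3.448

∂L/∂p = -y/p + (1-y)/(1-p) = -1/0.29 + 0 = -3.448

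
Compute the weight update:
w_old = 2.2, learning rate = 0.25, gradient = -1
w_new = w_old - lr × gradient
w_new = 2.45

w_new = w - η·∂L/∂w = 2.2 - 0.25×(-1) = 2.2 - (-0.25) = 2.45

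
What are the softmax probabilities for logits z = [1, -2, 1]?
p = [0.4879, 0.0243, 0.4879]

exp(z) = [2.718, 0.1353, 2.718]
Sum = 5.572
p = [0.4879, 0.0243, 0.4879]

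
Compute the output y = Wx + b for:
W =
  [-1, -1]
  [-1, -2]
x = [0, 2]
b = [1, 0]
y = [-1, -4]

Wx = [-1×0 + -1×2, -1×0 + -2×2]
   = [-2, -4]
y = Wx + b = [-2 + 1, -4 + 0] = [-1, -4]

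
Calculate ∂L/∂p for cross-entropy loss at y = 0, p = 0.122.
∂L/∂p = 1.139

∂L/∂p = -y/p + (1-y)/(1-p) = 0 + 1/0.878 = 1.139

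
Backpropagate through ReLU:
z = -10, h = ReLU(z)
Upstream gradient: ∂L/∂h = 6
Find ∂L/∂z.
∂L/∂z = 0

h = ReLU(-10) = 0
Since z < 0: ∂h/∂z = 0
∂L/∂z = ∂L/∂h · ∂h/∂z = 6 × 0 = 0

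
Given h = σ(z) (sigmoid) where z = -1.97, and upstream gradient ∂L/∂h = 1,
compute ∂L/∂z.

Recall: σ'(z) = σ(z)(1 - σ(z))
∂L/∂z = 0.1074

σ(-1.97) = 0.1224
σ'(-1.97) = σ(-1.97)(1 - σ(-1.97)) = 0.1224 × 0.8776 = 0.1074
∂L/∂z = ∂L/∂h · σ'(z) = 1 × 0.1074 = 0.1074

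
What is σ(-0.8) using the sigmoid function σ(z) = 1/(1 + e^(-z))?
0.31

sigmoid(-0.8) = 1/(1 + e^(0.8)) = 1/(1 + 2.226) = 0.31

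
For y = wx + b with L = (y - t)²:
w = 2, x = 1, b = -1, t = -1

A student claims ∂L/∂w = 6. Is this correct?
Incorrect

y = (2)(1) + -1 = 1
∂L/∂y = 2(y - t) = 2(1 - -1) = 4
∂y/∂w = x = 1
∂L/∂w = 4 × 1 = 4

Claimed value: 6
Incorrect: The correct gradient is 4.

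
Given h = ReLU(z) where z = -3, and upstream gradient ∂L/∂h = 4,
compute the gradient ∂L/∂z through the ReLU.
∂L/∂z = 0

h = ReLU(-3) = 0
Since z < 0: ∂h/∂z = 0
∂L/∂z = ∂L/∂h · ∂h/∂z = 4 × 0 = 0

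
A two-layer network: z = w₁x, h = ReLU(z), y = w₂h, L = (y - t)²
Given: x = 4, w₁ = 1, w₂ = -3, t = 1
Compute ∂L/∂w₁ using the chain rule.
∂L/∂w₁ = 312

Forward pass:
z = w₁x = 1×4 = 4
h = ReLU(4) = 4
y = w₂h = -3×4 = -12

Backward pass:
∂L/∂y = 2(y - t) = 2(-12 - 1) = -26
∂y/∂h = w₂ = -3
∂h/∂z = 1 (ReLU derivative)
∂z/∂w₁ = x = 4

∂L/∂w₁ = -26 × -3 × 1 × 4 = 312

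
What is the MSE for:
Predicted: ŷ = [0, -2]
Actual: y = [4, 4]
MSE = 26

MSE = (1/2)((0-4)² + (-2-4)²) = (1/2)(16 + 36) = 26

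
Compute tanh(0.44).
0.4136

tanh(0.44) = (e^(0.44) - e^(-0.44))/(e^(0.44) + e^(-0.44)) = 0.4136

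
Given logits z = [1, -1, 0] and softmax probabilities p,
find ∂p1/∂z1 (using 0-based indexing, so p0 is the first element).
∂p1/∂z1 = 0.08193

p = softmax(z) = [0.6652, 0.09003, 0.2447]
p1 = 0.09003

∂p1/∂z1 = p1(1 - p1) = 0.09003 × (1 - 0.09003) = 0.08193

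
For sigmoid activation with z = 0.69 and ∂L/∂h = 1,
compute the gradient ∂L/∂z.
∂L/∂z = 0.2225

σ(0.69) = 0.666
σ'(0.69) = σ(0.69)(1 - σ(0.69)) = 0.666 × 0.334 = 0.2225
∂L/∂z = ∂L/∂h · σ'(z) = 1 × 0.2225 = 0.2225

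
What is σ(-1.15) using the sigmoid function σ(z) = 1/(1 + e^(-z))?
0.2405

sigmoid(-1.15) = 1/(1 + e^(1.15)) = 1/(1 + 3.158) = 0.2405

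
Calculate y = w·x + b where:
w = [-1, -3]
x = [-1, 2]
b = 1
y = -4

y = (-1)(-1) + (-3)(2) + 1 = -4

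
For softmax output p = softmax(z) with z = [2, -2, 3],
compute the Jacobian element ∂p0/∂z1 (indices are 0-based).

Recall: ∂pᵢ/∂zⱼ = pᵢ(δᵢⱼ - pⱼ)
∂p0/∂z1 = -0.001312

p = softmax(z) = [0.2676, 0.004902, 0.7275]
p0 = 0.2676, p1 = 0.004902

∂p0/∂z1 = -p0 × p1 = -0.2676 × 0.004902 = -0.001312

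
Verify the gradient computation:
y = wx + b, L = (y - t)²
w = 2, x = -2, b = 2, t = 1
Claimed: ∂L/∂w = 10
Incorrect

y = (2)(-2) + 2 = -2
∂L/∂y = 2(y - t) = 2(-2 - 1) = -6
∂y/∂w = x = -2
∂L/∂w = -6 × -2 = 12

Claimed value: 10
Incorrect: The correct gradient is 12.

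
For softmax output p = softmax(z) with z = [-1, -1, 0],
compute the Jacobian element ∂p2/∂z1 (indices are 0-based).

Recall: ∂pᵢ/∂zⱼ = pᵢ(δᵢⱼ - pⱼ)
∂p2/∂z1 = -0.1221

p = softmax(z) = [0.2119, 0.2119, 0.5761]
p2 = 0.5761, p1 = 0.2119

∂p2/∂z1 = -p2 × p1 = -0.5761 × 0.2119 = -0.1221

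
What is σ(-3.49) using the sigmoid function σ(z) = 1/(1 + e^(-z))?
0.0296

sigmoid(-3.49) = 1/(1 + e^(3.49)) = 1/(1 + 32.79) = 0.0296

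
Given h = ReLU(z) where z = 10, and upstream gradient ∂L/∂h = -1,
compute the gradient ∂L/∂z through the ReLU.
∂L/∂z = -1

h = ReLU(10) = 10
Since z > 0: ∂h/∂z = 1
∂L/∂z = ∂L/∂h · ∂h/∂z = -1 × 1 = -1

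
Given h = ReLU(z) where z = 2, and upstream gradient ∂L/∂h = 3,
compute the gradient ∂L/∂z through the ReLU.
∂L/∂z = 3

h = ReLU(2) = 2
Since z > 0: ∂h/∂z = 1
∂L/∂z = ∂L/∂h · ∂h/∂z = 3 × 1 = 3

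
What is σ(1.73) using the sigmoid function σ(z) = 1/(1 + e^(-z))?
0.8494

sigmoid(1.73) = 1/(1 + e^(-1.73)) = 1/(1 + 0.1773) = 0.8494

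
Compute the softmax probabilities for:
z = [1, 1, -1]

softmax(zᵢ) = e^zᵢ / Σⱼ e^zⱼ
p = [0.4683, 0.4683, 0.0634]

exp(z) = [2.718, 2.718, 0.3679]
Sum = 5.804
p = [0.4683, 0.4683, 0.0634]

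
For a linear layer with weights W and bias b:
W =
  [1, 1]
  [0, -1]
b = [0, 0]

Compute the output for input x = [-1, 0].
y = [-1, 0]

Wx = [1×-1 + 1×0, 0×-1 + -1×0]
   = [-1, 0]
y = Wx + b = [-1 + 0, 0 + 0] = [-1, 0]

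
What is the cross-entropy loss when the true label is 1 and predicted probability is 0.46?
L = 0.7765

L = -1·log(0.46) - 0·log(0.54) = -log(0.46) = 0.7765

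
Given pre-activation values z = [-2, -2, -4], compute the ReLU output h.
h = [0, 0, 0]

ReLU applied element-wise: max(0,-2)=0, max(0,-2)=0, max(0,-4)=0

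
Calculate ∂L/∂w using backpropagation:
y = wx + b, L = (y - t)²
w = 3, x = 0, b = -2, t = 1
∂L/∂w = 0

y = wx + b = (3)(0) + -2 = -2
∂L/∂y = 2(y - t) = 2(-2 - 1) = -6
∂y/∂w = x = 0
∂L/∂w = ∂L/∂y · ∂y/∂w = -6 × 0 = 0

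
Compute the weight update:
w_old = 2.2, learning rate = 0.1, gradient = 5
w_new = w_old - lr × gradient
w_new = 1.7

w_new = w - η·∂L/∂w = 2.2 - 0.1×(5) = 2.2 - (0.5) = 1.7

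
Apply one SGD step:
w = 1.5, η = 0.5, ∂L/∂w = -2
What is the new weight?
w_new = 2.5

w_new = w - η·∂L/∂w = 1.5 - 0.5×(-2) = 1.5 - (-1) = 2.5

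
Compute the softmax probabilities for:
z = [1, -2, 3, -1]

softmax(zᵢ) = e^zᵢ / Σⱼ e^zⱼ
p = [0.1166, 0.0058, 0.8618, 0.0158]

exp(z) = [2.718, 0.1353, 20.09, 0.3679]
Sum = 23.31
p = [0.1166, 0.0058, 0.8618, 0.0158]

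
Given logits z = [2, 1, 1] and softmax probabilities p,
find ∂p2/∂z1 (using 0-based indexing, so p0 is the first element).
∂p2/∂z1 = -0.04492

p = softmax(z) = [0.5761, 0.2119, 0.2119]
p2 = 0.2119, p1 = 0.2119

∂p2/∂z1 = -p2 × p1 = -0.2119 × 0.2119 = -0.04492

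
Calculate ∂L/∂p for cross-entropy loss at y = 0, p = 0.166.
∂L/∂p = 1.199

∂L/∂p = -y/p + (1-y)/(1-p) = 0 + 1/0.834 = 1.199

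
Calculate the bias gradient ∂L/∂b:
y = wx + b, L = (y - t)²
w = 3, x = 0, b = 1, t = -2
∂L/∂b = 6

y = wx + b = (3)(0) + 1 = 1
∂L/∂y = 2(y - t) = 2(1 - -2) = 6
∂y/∂b = 1
∂L/∂b = ∂L/∂y · ∂y/∂b = 6 × 1 = 6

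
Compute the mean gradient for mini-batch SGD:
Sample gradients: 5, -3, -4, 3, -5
Average gradient = -0.8

Average = (1/5)(5 + -3 + -4 + 3 + -5) = -4/5 = -0.8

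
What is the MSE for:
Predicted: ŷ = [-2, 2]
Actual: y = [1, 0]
MSE = 6.5

MSE = (1/2)((-2-1)² + (2-0)²) = (1/2)(9 + 4) = 6.5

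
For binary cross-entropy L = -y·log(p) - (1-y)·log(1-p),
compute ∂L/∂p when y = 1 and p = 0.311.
∂L/∂p = -3.215

∂L/∂p = -y/p + (1-y)/(1-p) = -1/0.311 + 0 = -3.215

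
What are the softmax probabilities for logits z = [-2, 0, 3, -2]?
p = [0.0063, 0.0468, 0.9405, 0.0063]

exp(z) = [0.1353, 1, 20.09, 0.1353]
Sum = 21.36
p = [0.0063, 0.0468, 0.9405, 0.0063]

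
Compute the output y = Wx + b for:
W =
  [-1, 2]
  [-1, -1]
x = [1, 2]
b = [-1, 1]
y = [2, -2]

Wx = [-1×1 + 2×2, -1×1 + -1×2]
   = [3, -3]
y = Wx + b = [3 + -1, -3 + 1] = [2, -2]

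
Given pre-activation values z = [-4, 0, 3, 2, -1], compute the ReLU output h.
h = [0, 0, 3, 2, 0]

ReLU applied element-wise: max(0,-4)=0, max(0,0)=0, max(0,3)=3, max(0,2)=2, max(0,-1)=0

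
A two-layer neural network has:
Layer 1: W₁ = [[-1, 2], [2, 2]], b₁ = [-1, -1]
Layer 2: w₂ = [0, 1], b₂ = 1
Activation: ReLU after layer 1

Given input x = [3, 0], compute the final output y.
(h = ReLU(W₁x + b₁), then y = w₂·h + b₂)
y = 6

Layer 1 pre-activation: z₁ = [-4, 5]
After ReLU: h = [0, 5]
Layer 2 output: y = 0×0 + 1×5 + 1 = 6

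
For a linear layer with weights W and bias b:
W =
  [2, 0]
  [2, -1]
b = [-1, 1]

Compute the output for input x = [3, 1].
y = [5, 6]

Wx = [2×3 + 0×1, 2×3 + -1×1]
   = [6, 5]
y = Wx + b = [6 + -1, 5 + 1] = [5, 6]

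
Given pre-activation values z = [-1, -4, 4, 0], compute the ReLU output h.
h = [0, 0, 4, 0]

ReLU applied element-wise: max(0,-1)=0, max(0,-4)=0, max(0,4)=4, max(0,0)=0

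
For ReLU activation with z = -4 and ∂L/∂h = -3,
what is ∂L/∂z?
∂L/∂z = 0

h = ReLU(-4) = 0
Since z < 0: ∂h/∂z = 0
∂L/∂z = ∂L/∂h · ∂h/∂z = -3 × 0 = 0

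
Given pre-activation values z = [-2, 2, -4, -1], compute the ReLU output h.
h = [0, 2, 0, 0]

ReLU applied element-wise: max(0,-2)=0, max(0,2)=2, max(0,-4)=0, max(0,-1)=0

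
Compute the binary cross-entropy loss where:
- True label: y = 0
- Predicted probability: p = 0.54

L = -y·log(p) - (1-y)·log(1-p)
L = 0.7765

L = -0·log(0.54) - 1·log(0.46) = -log(0.46) = 0.7765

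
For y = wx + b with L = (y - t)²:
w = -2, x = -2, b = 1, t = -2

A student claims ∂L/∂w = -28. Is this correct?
Correct

y = (-2)(-2) + 1 = 5
∂L/∂y = 2(y - t) = 2(5 - -2) = 14
∂y/∂w = x = -2
∂L/∂w = 14 × -2 = -28

Claimed value: -28
Correct: The correct gradient is -28.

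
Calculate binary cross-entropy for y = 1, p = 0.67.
L = 0.4005

L = -1·log(0.67) - 0·log(0.33) = -log(0.67) = 0.4005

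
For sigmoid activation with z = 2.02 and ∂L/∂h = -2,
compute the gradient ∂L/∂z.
∂L/∂z = -0.2068

σ(2.02) = 0.8829
σ'(2.02) = σ(2.02)(1 - σ(2.02)) = 0.8829 × 0.1171 = 0.1034
∂L/∂z = ∂L/∂h · σ'(z) = -2 × 0.1034 = -0.2068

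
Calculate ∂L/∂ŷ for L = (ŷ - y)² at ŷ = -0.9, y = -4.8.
∂L/∂ŷ = 7.8

∂L/∂ŷ = 2(ŷ - y) = 2(-0.9 - -4.8) = 2(3.9) = 7.8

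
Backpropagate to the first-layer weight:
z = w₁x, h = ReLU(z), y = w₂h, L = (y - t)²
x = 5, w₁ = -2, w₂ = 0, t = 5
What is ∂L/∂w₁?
∂L/∂w₁ = 0

Forward pass:
z = w₁x = -2×5 = -10
h = ReLU(-10) = 0
y = w₂h = 0×0 = 0

Backward pass:
∂L/∂y = 2(y - t) = 2(0 - 5) = -10
∂y/∂h = w₂ = 0
∂h/∂z = 0 (ReLU derivative)
∂z/∂w₁ = x = 5

∂L/∂w₁ = -10 × 0 × 0 × 5 = 0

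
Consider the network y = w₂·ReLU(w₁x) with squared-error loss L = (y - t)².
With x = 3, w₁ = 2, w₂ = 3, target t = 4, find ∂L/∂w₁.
∂L/∂w₁ = 252

Forward pass:
z = w₁x = 2×3 = 6
h = ReLU(6) = 6
y = w₂h = 3×6 = 18

Backward pass:
∂L/∂y = 2(y - t) = 2(18 - 4) = 28
∂y/∂h = w₂ = 3
∂h/∂z = 1 (ReLU derivative)
∂z/∂w₁ = x = 3

∂L/∂w₁ = 28 × 3 × 1 × 3 = 252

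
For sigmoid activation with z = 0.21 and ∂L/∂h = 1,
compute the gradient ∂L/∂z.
∂L/∂z = 0.2473

σ(0.21) = 0.5523
σ'(0.21) = σ(0.21)(1 - σ(0.21)) = 0.5523 × 0.4477 = 0.2473
∂L/∂z = ∂L/∂h · σ'(z) = 1 × 0.2473 = 0.2473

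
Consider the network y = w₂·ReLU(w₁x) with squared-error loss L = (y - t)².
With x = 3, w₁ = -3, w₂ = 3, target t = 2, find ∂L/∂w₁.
∂L/∂w₁ = 0

Forward pass:
z = w₁x = -3×3 = -9
h = ReLU(-9) = 0
y = w₂h = 3×0 = 0

Backward pass:
∂L/∂y = 2(y - t) = 2(0 - 2) = -4
∂y/∂h = w₂ = 3
∂h/∂z = 0 (ReLU derivative)
∂z/∂w₁ = x = 3

∂L/∂w₁ = -4 × 3 × 0 × 3 = 0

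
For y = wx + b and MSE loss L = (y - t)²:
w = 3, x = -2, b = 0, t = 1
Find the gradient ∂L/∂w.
∂L/∂w = 28

y = wx + b = (3)(-2) + 0 = -6
∂L/∂y = 2(y - t) = 2(-6 - 1) = -14
∂y/∂w = x = -2
∂L/∂w = ∂L/∂y · ∂y/∂w = -14 × -2 = 28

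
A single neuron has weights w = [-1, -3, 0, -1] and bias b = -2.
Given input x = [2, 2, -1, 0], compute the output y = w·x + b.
y = -10

y = (-1)(2) + (-3)(2) + (0)(-1) + (-1)(0) + -2 = -10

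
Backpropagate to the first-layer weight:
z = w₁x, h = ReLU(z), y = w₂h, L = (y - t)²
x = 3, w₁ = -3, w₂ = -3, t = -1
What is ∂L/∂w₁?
∂L/∂w₁ = 0

Forward pass:
z = w₁x = -3×3 = -9
h = ReLU(-9) = 0
y = w₂h = -3×0 = 0

Backward pass:
∂L/∂y = 2(y - t) = 2(0 - -1) = 2
∂y/∂h = w₂ = -3
∂h/∂z = 0 (ReLU derivative)
∂z/∂w₁ = x = 3

∂L/∂w₁ = 2 × -3 × 0 × 3 = 0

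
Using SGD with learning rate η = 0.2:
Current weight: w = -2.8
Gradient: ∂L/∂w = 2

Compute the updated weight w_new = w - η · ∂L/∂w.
w_new = -3.2

w_new = w - η·∂L/∂w = -2.8 - 0.2×(2) = -2.8 - (0.4) = -3.2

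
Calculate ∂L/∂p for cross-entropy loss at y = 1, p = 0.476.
∂L/∂p = -2.101

∂L/∂p = -y/p + (1-y)/(1-p) = -1/0.476 + 0 = -2.101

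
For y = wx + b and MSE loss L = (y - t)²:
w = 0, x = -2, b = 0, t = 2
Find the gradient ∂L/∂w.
∂L/∂w = 8

y = wx + b = (0)(-2) + 0 = 0
∂L/∂y = 2(y - t) = 2(0 - 2) = -4
∂y/∂w = x = -2
∂L/∂w = ∂L/∂y · ∂y/∂w = -4 × -2 = 8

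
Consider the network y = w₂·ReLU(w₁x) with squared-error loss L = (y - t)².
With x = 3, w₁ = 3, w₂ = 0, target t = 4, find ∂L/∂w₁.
∂L/∂w₁ = 0

Forward pass:
z = w₁x = 3×3 = 9
h = ReLU(9) = 9
y = w₂h = 0×9 = 0

Backward pass:
∂L/∂y = 2(y - t) = 2(0 - 4) = -8
∂y/∂h = w₂ = 0
∂h/∂z = 1 (ReLU derivative)
∂z/∂w₁ = x = 3

∂L/∂w₁ = -8 × 0 × 1 × 3 = 0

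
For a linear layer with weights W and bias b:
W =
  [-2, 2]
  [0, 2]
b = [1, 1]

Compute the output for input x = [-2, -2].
y = [1, -3]

Wx = [-2×-2 + 2×-2, 0×-2 + 2×-2]
   = [0, -4]
y = Wx + b = [0 + 1, -4 + 1] = [1, -3]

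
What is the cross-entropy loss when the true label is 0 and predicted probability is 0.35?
L = 0.4308

L = -0·log(0.35) - 1·log(0.65) = -log(0.65) = 0.4308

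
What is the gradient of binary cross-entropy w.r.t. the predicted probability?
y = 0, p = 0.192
∂L/∂p = 1.238

∂L/∂p = -y/p + (1-y)/(1-p) = 0 + 1/0.808 = 1.238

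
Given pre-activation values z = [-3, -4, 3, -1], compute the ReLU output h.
h = [0, 0, 3, 0]

ReLU applied element-wise: max(0,-3)=0, max(0,-4)=0, max(0,3)=3, max(0,-1)=0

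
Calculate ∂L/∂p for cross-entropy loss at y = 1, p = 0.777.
∂L/∂p = -1.287

∂L/∂p = -y/p + (1-y)/(1-p) = -1/0.777 + 0 = -1.287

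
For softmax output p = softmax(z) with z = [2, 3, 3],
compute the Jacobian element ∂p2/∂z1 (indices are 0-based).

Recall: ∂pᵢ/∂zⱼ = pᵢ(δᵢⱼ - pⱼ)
∂p2/∂z1 = -0.1784

p = softmax(z) = [0.1554, 0.4223, 0.4223]
p2 = 0.4223, p1 = 0.4223

∂p2/∂z1 = -p2 × p1 = -0.4223 × 0.4223 = -0.1784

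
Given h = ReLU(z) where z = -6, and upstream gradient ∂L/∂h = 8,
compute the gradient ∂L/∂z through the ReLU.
∂L/∂z = 0

h = ReLU(-6) = 0
Since z < 0: ∂h/∂z = 0
∂L/∂z = ∂L/∂h · ∂h/∂z = 8 × 0 = 0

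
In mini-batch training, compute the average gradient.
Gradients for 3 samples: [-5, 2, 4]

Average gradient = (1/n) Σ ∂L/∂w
Average gradient = 0.3333

Average = (1/3)(-5 + 2 + 4) = 1/3 = 0.3333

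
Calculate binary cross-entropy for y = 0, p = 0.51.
L = 0.7133

L = -0·log(0.51) - 1·log(0.49) = -log(0.49) = 0.7133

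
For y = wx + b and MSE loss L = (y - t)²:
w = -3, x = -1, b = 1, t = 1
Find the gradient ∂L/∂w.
∂L/∂w = -6

y = wx + b = (-3)(-1) + 1 = 4
∂L/∂y = 2(y - t) = 2(4 - 1) = 6
∂y/∂w = x = -1
∂L/∂w = ∂L/∂y · ∂y/∂w = 6 × -1 = -6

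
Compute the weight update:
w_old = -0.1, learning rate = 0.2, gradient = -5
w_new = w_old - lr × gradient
w_new = 0.9

w_new = w - η·∂L/∂w = -0.1 - 0.2×(-5) = -0.1 - (-1) = 0.9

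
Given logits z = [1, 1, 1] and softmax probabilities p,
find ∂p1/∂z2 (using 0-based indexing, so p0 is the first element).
∂p1/∂z2 = -0.1111

p = softmax(z) = [0.3333, 0.3333, 0.3333]
p1 = 0.3333, p2 = 0.3333

∂p1/∂z2 = -p1 × p2 = -0.3333 × 0.3333 = -0.1111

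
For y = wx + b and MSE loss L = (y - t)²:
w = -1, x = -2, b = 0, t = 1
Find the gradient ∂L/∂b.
∂L/∂b = 2

y = wx + b = (-1)(-2) + 0 = 2
∂L/∂y = 2(y - t) = 2(2 - 1) = 2
∂y/∂b = 1
∂L/∂b = ∂L/∂y · ∂y/∂b = 2 × 1 = 2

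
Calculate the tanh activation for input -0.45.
-0.4219

tanh(-0.45) = (e^(-0.45) - e^(0.45))/(e^(-0.45) + e^(0.45)) = -0.4219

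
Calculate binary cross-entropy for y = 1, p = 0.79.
L = 0.2357

L = -1·log(0.79) - 0·log(0.21) = -log(0.79) = 0.2357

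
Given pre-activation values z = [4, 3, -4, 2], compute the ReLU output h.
h = [4, 3, 0, 2]

ReLU applied element-wise: max(0,4)=4, max(0,3)=3, max(0,-4)=0, max(0,2)=2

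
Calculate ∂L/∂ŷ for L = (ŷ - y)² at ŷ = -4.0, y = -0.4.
∂L/∂ŷ = -7.2

∂L/∂ŷ = 2(ŷ - y) = 2(-4.0 - -0.4) = 2(-3.6) = -7.2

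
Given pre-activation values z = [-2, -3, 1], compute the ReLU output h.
h = [0, 0, 1]

ReLU applied element-wise: max(0,-2)=0, max(0,-3)=0, max(0,1)=1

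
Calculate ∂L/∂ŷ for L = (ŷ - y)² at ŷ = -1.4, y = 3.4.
∂L/∂ŷ = -9.6

∂L/∂ŷ = 2(ŷ - y) = 2(-1.4 - 3.4) = 2(-4.8) = -9.6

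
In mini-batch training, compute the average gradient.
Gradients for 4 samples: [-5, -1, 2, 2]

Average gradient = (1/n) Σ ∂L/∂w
Average gradient = -0.5

Average = (1/4)(-5 + -1 + 2 + 2) = -2/4 = -0.5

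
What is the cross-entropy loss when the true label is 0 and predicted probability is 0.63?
L = 0.9943

L = -0·log(0.63) - 1·log(0.37) = -log(0.37) = 0.9943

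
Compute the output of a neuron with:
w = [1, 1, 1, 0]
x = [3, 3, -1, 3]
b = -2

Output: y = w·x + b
y = 3

y = (1)(3) + (1)(3) + (1)(-1) + (0)(3) + -2 = 3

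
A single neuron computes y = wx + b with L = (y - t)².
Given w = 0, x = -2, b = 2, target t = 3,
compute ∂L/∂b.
∂L/∂b = -2

y = wx + b = (0)(-2) + 2 = 2
∂L/∂y = 2(y - t) = 2(2 - 3) = -2
∂y/∂b = 1
∂L/∂b = ∂L/∂y · ∂y/∂b = -2 × 1 = -2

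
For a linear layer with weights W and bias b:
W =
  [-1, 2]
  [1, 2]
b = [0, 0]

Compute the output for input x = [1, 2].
y = [3, 5]

Wx = [-1×1 + 2×2, 1×1 + 2×2]
   = [3, 5]
y = Wx + b = [3 + 0, 5 + 0] = [3, 5]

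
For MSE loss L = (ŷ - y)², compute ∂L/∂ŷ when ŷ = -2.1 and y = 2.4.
∂L/∂ŷ = -9.0

∂L/∂ŷ = 2(ŷ - y) = 2(-2.1 - 2.4) = 2(-4.5) = -9.0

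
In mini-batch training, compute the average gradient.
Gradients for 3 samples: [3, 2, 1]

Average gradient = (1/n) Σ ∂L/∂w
Average gradient = 2

Average = (1/3)(3 + 2 + 1) = 6/3 = 2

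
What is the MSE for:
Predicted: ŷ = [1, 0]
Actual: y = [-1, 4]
MSE = 10

MSE = (1/2)((1--1)² + (0-4)²) = (1/2)(4 + 16) = 10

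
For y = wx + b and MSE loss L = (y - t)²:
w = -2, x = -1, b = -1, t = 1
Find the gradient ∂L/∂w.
∂L/∂w = 0

y = wx + b = (-2)(-1) + -1 = 1
∂L/∂y = 2(y - t) = 2(1 - 1) = 0
∂y/∂w = x = -1
∂L/∂w = ∂L/∂y · ∂y/∂w = 0 × -1 = 0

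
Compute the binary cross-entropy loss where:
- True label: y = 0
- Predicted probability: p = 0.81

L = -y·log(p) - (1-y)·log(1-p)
L = 1.661

L = -0·log(0.81) - 1·log(0.19) = -log(0.19) = 1.661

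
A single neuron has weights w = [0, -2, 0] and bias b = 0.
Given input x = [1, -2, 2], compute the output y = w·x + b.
y = 4

y = (0)(1) + (-2)(-2) + (0)(2) + 0 = 4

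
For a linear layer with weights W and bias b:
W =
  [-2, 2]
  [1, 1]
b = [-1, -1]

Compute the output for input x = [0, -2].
y = [-5, -3]

Wx = [-2×0 + 2×-2, 1×0 + 1×-2]
   = [-4, -2]
y = Wx + b = [-4 + -1, -2 + -1] = [-5, -3]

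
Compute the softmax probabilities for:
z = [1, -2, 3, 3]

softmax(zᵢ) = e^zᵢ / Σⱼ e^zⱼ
p = [0.0632, 0.0031, 0.4668, 0.4668]

exp(z) = [2.718, 0.1353, 20.09, 20.09]
Sum = 43.02
p = [0.0632, 0.0031, 0.4668, 0.4668]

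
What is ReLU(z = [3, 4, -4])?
h = [3, 4, 0]

ReLU applied element-wise: max(0,3)=3, max(0,4)=4, max(0,-4)=0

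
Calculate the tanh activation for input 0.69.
0.598

tanh(0.69) = (e^(0.69) - e^(-0.69))/(e^(0.69) + e^(-0.69)) = 0.598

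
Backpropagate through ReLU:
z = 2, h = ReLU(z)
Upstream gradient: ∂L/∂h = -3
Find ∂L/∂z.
∂L/∂z = -3

h = ReLU(2) = 2
Since z > 0: ∂h/∂z = 1
∂L/∂z = ∂L/∂h · ∂h/∂z = -3 × 1 = -3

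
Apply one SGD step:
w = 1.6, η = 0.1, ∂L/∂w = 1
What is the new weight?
w_new = 1.5

w_new = w - η·∂L/∂w = 1.6 - 0.1×(1) = 1.6 - (0.1) = 1.5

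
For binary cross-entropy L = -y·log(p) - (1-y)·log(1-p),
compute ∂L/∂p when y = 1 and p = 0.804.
∂L/∂p = -1.244

∂L/∂p = -y/p + (1-y)/(1-p) = -1/0.804 + 0 = -1.244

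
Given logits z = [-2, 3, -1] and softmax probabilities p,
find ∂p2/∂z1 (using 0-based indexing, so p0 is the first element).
∂p2/∂z1 = -0.01743

p = softmax(z) = [0.006573, 0.9756, 0.01787]
p2 = 0.01787, p1 = 0.9756

∂p2/∂z1 = -p2 × p1 = -0.01787 × 0.9756 = -0.01743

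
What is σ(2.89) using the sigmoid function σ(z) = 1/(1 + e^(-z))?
0.9473

sigmoid(2.89) = 1/(1 + e^(-2.89)) = 1/(1 + 0.05558) = 0.9473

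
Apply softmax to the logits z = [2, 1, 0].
p = [0.6652, 0.2447, 0.09]

exp(z) = [7.389, 2.718, 1]
Sum = 11.11
p = [0.6652, 0.2447, 0.09]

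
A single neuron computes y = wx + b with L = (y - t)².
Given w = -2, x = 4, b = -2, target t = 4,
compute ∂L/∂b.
∂L/∂b = -28

y = wx + b = (-2)(4) + -2 = -10
∂L/∂y = 2(y - t) = 2(-10 - 4) = -28
∂y/∂b = 1
∂L/∂b = ∂L/∂y · ∂y/∂b = -28 × 1 = -28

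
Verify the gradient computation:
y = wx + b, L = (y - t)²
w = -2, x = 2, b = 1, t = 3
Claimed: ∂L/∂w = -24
Correct

y = (-2)(2) + 1 = -3
∂L/∂y = 2(y - t) = 2(-3 - 3) = -12
∂y/∂w = x = 2
∂L/∂w = -12 × 2 = -24

Claimed value: -24
Correct: The correct gradient is -24.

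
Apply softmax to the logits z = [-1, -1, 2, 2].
p = [0.0237, 0.0237, 0.4763, 0.4763]

exp(z) = [0.3679, 0.3679, 7.389, 7.389]
Sum = 15.51
p = [0.0237, 0.0237, 0.4763, 0.4763]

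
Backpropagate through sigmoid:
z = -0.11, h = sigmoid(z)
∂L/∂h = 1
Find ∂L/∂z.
∂L/∂z = 0.2492

σ(-0.11) = 0.4725
σ'(-0.11) = σ(-0.11)(1 - σ(-0.11)) = 0.4725 × 0.5275 = 0.2492
∂L/∂z = ∂L/∂h · σ'(z) = 1 × 0.2492 = 0.2492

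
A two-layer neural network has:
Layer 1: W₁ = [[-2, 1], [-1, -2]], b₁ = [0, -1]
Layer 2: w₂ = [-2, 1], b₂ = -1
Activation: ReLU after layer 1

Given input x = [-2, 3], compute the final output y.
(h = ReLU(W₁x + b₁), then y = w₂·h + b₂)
y = -15

Layer 1 pre-activation: z₁ = [7, -5]
After ReLU: h = [7, 0]
Layer 2 output: y = -2×7 + 1×0 + -1 = -15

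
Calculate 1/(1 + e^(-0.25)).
0.5622

sigmoid(0.25) = 1/(1 + e^(-0.25)) = 1/(1 + 0.7788) = 0.5622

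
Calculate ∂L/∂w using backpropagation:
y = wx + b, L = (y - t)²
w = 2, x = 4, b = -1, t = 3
∂L/∂w = 32

y = wx + b = (2)(4) + -1 = 7
∂L/∂y = 2(y - t) = 2(7 - 3) = 8
∂y/∂w = x = 4
∂L/∂w = ∂L/∂y · ∂y/∂w = 8 × 4 = 32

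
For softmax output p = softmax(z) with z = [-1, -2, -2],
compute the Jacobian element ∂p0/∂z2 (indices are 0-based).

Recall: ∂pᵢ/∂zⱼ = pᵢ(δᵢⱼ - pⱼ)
∂p0/∂z2 = -0.1221

p = softmax(z) = [0.5761, 0.2119, 0.2119]
p0 = 0.5761, p2 = 0.2119

∂p0/∂z2 = -p0 × p2 = -0.5761 × 0.2119 = -0.1221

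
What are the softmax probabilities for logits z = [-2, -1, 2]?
p = [0.0171, 0.0466, 0.9362]

exp(z) = [0.1353, 0.3679, 7.389]
Sum = 7.892
p = [0.0171, 0.0466, 0.9362]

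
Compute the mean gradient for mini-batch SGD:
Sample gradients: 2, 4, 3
Average gradient = 3

Average = (1/3)(2 + 4 + 3) = 9/3 = 3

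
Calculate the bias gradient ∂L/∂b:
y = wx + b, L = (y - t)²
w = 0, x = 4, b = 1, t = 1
∂L/∂b = 0

y = wx + b = (0)(4) + 1 = 1
∂L/∂y = 2(y - t) = 2(1 - 1) = 0
∂y/∂b = 1
∂L/∂b = ∂L/∂y · ∂y/∂b = 0 × 1 = 0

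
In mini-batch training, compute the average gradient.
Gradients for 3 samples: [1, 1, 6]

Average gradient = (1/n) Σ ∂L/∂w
Average gradient = 2.667

Average = (1/3)(1 + 1 + 6) = 8/3 = 2.667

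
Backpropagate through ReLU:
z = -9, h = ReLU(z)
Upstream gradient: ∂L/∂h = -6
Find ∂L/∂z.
∂L/∂z = 0

h = ReLU(-9) = 0
Since z < 0: ∂h/∂z = 0
∂L/∂z = ∂L/∂h · ∂h/∂z = -6 × 0 = 0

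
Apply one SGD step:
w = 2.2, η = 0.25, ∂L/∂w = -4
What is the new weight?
w_new = 3.2

w_new = w - η·∂L/∂w = 2.2 - 0.25×(-4) = 2.2 - (-1) = 3.2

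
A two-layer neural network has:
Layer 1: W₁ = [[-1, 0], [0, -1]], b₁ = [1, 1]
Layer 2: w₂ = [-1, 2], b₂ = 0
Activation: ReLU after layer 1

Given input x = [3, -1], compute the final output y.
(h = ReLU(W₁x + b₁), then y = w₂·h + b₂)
y = 4

Layer 1 pre-activation: z₁ = [-2, 2]
After ReLU: h = [0, 2]
Layer 2 output: y = -1×0 + 2×2 + 0 = 4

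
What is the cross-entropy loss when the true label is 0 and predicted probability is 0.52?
L = 0.734

L = -0·log(0.52) - 1·log(0.48) = -log(0.48) = 0.734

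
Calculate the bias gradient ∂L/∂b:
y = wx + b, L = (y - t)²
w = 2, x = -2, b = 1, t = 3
∂L/∂b = -12

y = wx + b = (2)(-2) + 1 = -3
∂L/∂y = 2(y - t) = 2(-3 - 3) = -12
∂y/∂b = 1
∂L/∂b = ∂L/∂y · ∂y/∂b = -12 × 1 = -12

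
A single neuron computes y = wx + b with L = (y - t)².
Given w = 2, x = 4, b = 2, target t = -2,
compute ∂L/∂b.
∂L/∂b = 24

y = wx + b = (2)(4) + 2 = 10
∂L/∂y = 2(y - t) = 2(10 - -2) = 24
∂y/∂b = 1
∂L/∂b = ∂L/∂y · ∂y/∂b = 24 × 1 = 24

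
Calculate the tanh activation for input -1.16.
-0.821

tanh(-1.16) = (e^(-1.16) - e^(1.16))/(e^(-1.16) + e^(1.16)) = -0.821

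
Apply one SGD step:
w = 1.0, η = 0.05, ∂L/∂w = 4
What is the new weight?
w_new = 0.8

w_new = w - η·∂L/∂w = 1.0 - 0.05×(4) = 1.0 - (0.2) = 0.8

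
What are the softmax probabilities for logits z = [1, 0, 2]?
p = [0.2447, 0.09, 0.6652]

exp(z) = [2.718, 1, 7.389]
Sum = 11.11
p = [0.2447, 0.09, 0.6652]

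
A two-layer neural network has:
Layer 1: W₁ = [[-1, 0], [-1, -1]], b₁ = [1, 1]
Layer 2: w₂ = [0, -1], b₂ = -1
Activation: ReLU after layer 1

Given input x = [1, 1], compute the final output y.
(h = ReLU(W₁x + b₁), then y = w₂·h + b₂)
y = -1

Layer 1 pre-activation: z₁ = [0, -1]
After ReLU: h = [0, 0]
Layer 2 output: y = 0×0 + -1×0 + -1 = -1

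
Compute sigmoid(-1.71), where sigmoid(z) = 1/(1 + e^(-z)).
0.1532

sigmoid(-1.71) = 1/(1 + e^(1.71)) = 1/(1 + 5.529) = 0.1532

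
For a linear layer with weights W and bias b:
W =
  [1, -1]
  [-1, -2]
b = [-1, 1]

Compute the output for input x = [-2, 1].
y = [-4, 1]

Wx = [1×-2 + -1×1, -1×-2 + -2×1]
   = [-3, 0]
y = Wx + b = [-3 + -1, 0 + 1] = [-4, 1]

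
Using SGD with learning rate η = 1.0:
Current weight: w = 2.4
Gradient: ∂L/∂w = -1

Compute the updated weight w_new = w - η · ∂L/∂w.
w_new = 3.4

w_new = w - η·∂L/∂w = 2.4 - 1.0×(-1) = 2.4 - (-1) = 3.4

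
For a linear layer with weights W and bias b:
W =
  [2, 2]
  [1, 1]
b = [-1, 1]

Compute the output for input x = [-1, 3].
y = [3, 3]

Wx = [2×-1 + 2×3, 1×-1 + 1×3]
   = [4, 2]
y = Wx + b = [4 + -1, 2 + 1] = [3, 3]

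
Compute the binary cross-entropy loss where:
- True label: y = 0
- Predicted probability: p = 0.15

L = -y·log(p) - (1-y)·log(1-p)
L = 0.1625

L = -0·log(0.15) - 1·log(0.85) = -log(0.85) = 0.1625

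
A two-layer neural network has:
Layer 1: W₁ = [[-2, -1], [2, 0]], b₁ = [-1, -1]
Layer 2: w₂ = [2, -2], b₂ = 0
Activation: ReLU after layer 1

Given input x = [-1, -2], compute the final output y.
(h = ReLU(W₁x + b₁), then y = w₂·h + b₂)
y = 6

Layer 1 pre-activation: z₁ = [3, -3]
After ReLU: h = [3, 0]
Layer 2 output: y = 2×3 + -2×0 + 0 = 6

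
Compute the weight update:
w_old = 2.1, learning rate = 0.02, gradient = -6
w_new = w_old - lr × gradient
w_new = 2.22

w_new = w - η·∂L/∂w = 2.1 - 0.02×(-6) = 2.1 - (-0.12) = 2.22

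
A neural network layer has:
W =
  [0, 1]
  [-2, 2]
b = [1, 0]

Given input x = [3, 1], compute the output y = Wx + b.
y = [2, -4]

Wx = [0×3 + 1×1, -2×3 + 2×1]
   = [1, -4]
y = Wx + b = [1 + 1, -4 + 0] = [2, -4]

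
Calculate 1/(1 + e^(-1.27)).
0.7807

sigmoid(1.27) = 1/(1 + e^(-1.27)) = 1/(1 + 0.2808) = 0.7807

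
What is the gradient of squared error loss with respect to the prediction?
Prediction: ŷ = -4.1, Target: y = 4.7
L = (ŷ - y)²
∂L/∂ŷ = -17.6

∂L/∂ŷ = 2(ŷ - y) = 2(-4.1 - 4.7) = 2(-8.8) = -17.6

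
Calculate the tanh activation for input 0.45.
0.4219

tanh(0.45) = (e^(0.45) - e^(-0.45))/(e^(0.45) + e^(-0.45)) = 0.4219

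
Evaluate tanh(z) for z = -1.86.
-0.9527

tanh(-1.86) = (e^(-1.86) - e^(1.86))/(e^(-1.86) + e^(1.86)) = -0.9527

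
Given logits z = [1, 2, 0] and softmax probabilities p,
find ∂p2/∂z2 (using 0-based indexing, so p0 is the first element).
∂p2/∂z2 = 0.08193

p = softmax(z) = [0.2447, 0.6652, 0.09003]
p2 = 0.09003

∂p2/∂z2 = p2(1 - p2) = 0.09003 × (1 - 0.09003) = 0.08193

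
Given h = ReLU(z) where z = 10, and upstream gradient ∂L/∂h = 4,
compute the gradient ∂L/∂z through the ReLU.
∂L/∂z = 4

h = ReLU(10) = 10
Since z > 0: ∂h/∂z = 1
∂L/∂z = ∂L/∂h · ∂h/∂z = 4 × 1 = 4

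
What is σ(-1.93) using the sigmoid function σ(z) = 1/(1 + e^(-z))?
0.1268

sigmoid(-1.93) = 1/(1 + e^(1.93)) = 1/(1 + 6.89) = 0.1268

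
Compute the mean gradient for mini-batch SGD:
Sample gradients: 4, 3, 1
Average gradient = 2.667

Average = (1/3)(4 + 3 + 1) = 8/3 = 2.667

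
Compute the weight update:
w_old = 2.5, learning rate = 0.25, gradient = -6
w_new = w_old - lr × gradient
w_new = 4

w_new = w - η·∂L/∂w = 2.5 - 0.25×(-6) = 2.5 - (-1.5) = 4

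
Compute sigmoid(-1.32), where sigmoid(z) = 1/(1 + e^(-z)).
0.2108

sigmoid(-1.32) = 1/(1 + e^(1.32)) = 1/(1 + 3.743) = 0.2108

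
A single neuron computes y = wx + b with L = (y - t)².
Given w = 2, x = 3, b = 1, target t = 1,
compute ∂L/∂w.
∂L/∂w = 36

y = wx + b = (2)(3) + 1 = 7
∂L/∂y = 2(y - t) = 2(7 - 1) = 12
∂y/∂w = x = 3
∂L/∂w = ∂L/∂y · ∂y/∂w = 12 × 3 = 36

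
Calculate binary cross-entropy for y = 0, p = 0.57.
L = 0.844

L = -0·log(0.57) - 1·log(0.43) = -log(0.43) = 0.844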